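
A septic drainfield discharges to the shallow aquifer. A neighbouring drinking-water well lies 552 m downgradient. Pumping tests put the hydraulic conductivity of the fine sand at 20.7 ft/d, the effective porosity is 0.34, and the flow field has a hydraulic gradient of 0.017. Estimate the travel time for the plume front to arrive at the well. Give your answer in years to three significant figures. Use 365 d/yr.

4.79 years

K = 20.7 ft/d × 0.3048 = 6.309 m/d
Specific discharge q = 6.309 × 0.017 = 0.1073 m/d
v = Ki/n = 6.309·0.017/0.34 = 0.3155 m/d
t = L / v = 552 / 0.3155 = 1750 d
   = 1750 / 365 = 4.79 yr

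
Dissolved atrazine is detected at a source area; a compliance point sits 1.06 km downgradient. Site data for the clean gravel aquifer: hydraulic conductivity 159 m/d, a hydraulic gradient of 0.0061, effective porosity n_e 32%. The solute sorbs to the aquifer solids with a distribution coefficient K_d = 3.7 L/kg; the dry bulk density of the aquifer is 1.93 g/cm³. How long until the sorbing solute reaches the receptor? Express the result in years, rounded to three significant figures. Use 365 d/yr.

22.3 years

q = Ki = 159 × 0.0061 = 0.9699 m/d
Average linear velocity = 0.9699 / 0.32 = 3.031 m/d
Retardation R = 1 + ρ_b·K_d/n = 1 + 1.93×3.7/0.32 = 23.32
Contaminant velocity v_c = v/R = 3.031/23.32 = 0.1300 m/d
L = 1.06 km = 1060 m
t = L/v_c = 1060/0.1300 = 8154 d
   = 8154/365 = 22.3 yr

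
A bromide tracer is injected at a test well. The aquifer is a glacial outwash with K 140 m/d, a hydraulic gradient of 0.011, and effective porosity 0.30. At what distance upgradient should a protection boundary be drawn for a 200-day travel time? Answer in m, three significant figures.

Darcy flux q = K·i = 140 × 0.011 = 1.540 m/d
v_s = q/n_e = 1.540/0.30 = 5.133 m/d
L = v × T = 5.133 × 200 = 1027 m

1030 m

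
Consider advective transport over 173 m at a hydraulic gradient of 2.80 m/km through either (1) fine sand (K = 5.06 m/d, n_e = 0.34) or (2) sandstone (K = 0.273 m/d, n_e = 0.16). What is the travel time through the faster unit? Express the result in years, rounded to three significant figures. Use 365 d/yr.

11.4 years

Unit 1 (fine sand): v = 5.06×0.0028/0.34 = 0.04167 m/d, t = 173/0.04167 = 4152 d
Unit 2 (sandstone): v = 0.273×0.0028/0.16 = 0.004778 m/d, t = 173/0.004778 = 36210 d
Faster: 4152 d / 365 = 11.4 yr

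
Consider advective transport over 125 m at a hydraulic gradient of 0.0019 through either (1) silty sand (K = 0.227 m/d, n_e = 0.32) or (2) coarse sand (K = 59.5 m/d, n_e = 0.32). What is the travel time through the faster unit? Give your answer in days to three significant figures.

354 days

Unit 1 (silty sand): v = 0.227×0.0019/0.32 = 0.001348 m/d, t = 125/0.001348 = 92740 d
Unit 2 (coarse sand): v = 59.5×0.0019/0.32 = 0.3533 m/d, t = 125/0.3533 = 353.8 d
Faster unit: t = 354 d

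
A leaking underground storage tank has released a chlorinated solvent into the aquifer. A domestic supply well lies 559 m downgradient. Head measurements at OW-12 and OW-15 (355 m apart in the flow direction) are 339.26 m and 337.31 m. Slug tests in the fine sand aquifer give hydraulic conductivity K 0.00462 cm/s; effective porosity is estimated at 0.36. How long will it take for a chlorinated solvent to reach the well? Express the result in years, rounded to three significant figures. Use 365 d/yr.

25.1 years

Hydraulic gradient i = (339.26 − 337.31) / 355 = 1.95 / 355 = 0.005493
K = 0.00462 cm/s × 864 = 3.992 m/d
q = Ki = 3.992 × 0.005493 = 0.02193 m/d
v_s = q/n_e = 0.02193/0.36 = 0.06091 m/d
t = L / v = 559 / 0.06091 = 9178 d
   = 9178 / 365 = 25.1 yr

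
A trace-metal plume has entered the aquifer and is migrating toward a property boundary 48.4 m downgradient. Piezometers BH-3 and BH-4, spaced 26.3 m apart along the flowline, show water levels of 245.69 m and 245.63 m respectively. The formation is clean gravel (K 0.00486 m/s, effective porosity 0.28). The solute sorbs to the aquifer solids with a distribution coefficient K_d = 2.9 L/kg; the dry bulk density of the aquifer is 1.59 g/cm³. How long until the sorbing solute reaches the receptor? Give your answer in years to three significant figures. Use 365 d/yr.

Hydraulic gradient i = (245.69 − 245.63) / 26.3 = 0.06 / 26.3 = 0.002281
K = 0.00486 m/s × 86400 s/d = 419.9 m/d
Darcy flux q = K·i = 419.9 × 0.002281 = 0.9580 m/d
Seepage velocity v = q / n = 0.9580 / 0.28 = 3.421 m/d
Retardation R = 1 + ρ_b·K_d/n = 1 + 1.59×2.9/0.28 = 17.47
Contaminant velocity v_c = v/R = 3.421/17.47 = 0.1959 m/d
t = L/v_c = 48.4/0.1959 = 247.1 d
   = 247.1/365 = 0.677 yr

0.677 years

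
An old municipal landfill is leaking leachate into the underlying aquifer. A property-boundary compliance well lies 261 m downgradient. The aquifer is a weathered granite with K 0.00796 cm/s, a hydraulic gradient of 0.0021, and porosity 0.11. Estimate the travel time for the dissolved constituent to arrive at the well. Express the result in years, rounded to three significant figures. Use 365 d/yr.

K = 0.00796 cm/s × 864 = 6.877 m/d
Darcy flux q = K·i = 6.877 × 0.0021 = 0.01444 m/d
Average linear velocity = 0.01444 / 0.11 = 0.1313 m/d
t = L / v = 261 / 0.1313 = 1988 d
   = 1988 / 365 = 5.45 yr

5.45 years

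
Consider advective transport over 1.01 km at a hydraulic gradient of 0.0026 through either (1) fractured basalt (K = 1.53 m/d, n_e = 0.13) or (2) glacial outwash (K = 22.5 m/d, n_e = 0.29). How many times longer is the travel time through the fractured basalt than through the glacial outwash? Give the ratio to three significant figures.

Unit 1 (fractured basalt): v = 1.53×0.0026/0.13 = 0.03060 m/d, t = 1010/0.03060 = 33010 d
Unit 2 (glacial outwash): v = 22.5×0.0026/0.29 = 0.2017 m/d, t = 1010/0.2017 = 5007 d
t(fractured basalt) / t(glacial outwash) = 33010/5007 = 6.59

6.59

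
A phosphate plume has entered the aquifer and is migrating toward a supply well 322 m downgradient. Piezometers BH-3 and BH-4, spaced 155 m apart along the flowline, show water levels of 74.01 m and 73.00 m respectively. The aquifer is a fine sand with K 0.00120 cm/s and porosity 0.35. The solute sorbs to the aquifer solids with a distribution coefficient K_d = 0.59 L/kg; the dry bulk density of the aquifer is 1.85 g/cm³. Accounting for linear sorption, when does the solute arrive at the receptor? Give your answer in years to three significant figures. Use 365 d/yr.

Hydraulic gradient i = (74.01 − 73.00) / 155 = 1.01 / 155 = 0.006516
K = 0.00120 cm/s × 864 = 1.037 m/d
Darcy flux q = K·i = 1.037 × 0.006516 = 0.006756 m/d
v_s = q/n_e = 0.006756/0.35 = 0.01930 m/d
Retardation R = 1 + ρ_b·K_d/n = 1 + 1.85×0.59/0.35 = 4.119
Contaminant velocity v_c = v/R = 0.01930/4.119 = 0.004687 m/d
t = L/v_c = 322/0.004687 = 68700 d
   = 68700/365 = 188 yr

188 years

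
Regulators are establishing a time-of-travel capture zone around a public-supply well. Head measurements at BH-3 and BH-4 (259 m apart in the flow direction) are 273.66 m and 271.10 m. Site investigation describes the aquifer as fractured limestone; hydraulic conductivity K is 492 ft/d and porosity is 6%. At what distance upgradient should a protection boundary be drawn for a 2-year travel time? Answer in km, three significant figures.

Hydraulic gradient i = (273.66 − 271.10) / 259 = 2.56 / 259 = 0.009884
K = 492 ft/d × 0.3048 = 150.0 m/d
Darcy flux q = K·i = 150.0 × 0.009884 = 1.482 m/d
v_s = q/n_e = 1.482/0.06 = 24.70 m/d
T = 2 yr × 365 = 730 d
L = v × T = 24.70 × 730 = 18030 m
   = 18.0 km

18.0 km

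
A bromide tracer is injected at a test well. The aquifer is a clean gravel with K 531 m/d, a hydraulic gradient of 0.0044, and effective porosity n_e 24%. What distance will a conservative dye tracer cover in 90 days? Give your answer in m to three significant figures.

876 m

Darcy flux q = K·i = 531 × 0.0044 = 2.336 m/d
Seepage velocity v = q / n = 2.336 / 0.24 = 9.735 m/d
L = v × T = 9.735 × 90 = 876.2 m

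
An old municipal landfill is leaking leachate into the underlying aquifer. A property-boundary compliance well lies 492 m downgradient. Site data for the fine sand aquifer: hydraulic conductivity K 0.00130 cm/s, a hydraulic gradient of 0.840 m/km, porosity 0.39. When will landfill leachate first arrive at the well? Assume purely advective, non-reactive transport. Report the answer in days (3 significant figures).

K = 0.00130 cm/s × 864 = 1.123 m/d
Specific discharge q = 1.123 × 8.4e-4 = 9.435e-4 m/d
Average linear velocity = 9.435e-4 / 0.39 = 0.002419 m/d
t = L / v = 492 / 0.002419 = 203400 d

203000 days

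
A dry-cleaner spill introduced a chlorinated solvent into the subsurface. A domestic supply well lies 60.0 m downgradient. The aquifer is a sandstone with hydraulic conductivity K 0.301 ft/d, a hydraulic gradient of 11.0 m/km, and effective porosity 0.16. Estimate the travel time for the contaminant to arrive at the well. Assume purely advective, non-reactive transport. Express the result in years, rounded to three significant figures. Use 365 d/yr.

26.1 years

K = 0.301 ft/d × 0.3048 = 0.09174 m/d
q = Ki = 0.09174 × 0.011 = 0.001009 m/d
Seepage velocity v = q / n = 0.001009 / 0.16 = 0.006307 m/d
t = L / v = 60.0 / 0.006307 = 9513 d
   = 9513 / 365 = 26.1 yr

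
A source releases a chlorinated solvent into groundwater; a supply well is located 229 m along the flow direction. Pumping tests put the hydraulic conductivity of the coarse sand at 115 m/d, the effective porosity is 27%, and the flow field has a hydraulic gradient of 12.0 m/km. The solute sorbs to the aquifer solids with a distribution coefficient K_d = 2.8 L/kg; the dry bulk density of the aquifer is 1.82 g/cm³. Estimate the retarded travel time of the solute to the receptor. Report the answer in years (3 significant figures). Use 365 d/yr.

q = Ki = 115 × 0.012 = 1.380 m/d
v = Ki/n = 115·0.012/0.27 = 5.111 m/d
Retardation R = 1 + ρ_b·K_d/n = 1 + 1.82×2.8/0.27 = 19.87
Contaminant velocity v_c = v/R = 5.111/19.87 = 0.2572 m/d
t = L/v_c = 229/0.2572 = 890.4 d
   = 890.4/365 = 2.44 yr

2.44 years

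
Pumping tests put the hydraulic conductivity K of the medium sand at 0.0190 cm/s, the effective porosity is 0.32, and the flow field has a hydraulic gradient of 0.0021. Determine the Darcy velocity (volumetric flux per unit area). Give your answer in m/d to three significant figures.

0.0345 m/d

K = 0.0190 cm/s × 864 = 16.42 m/d
q = Ki = 16.42 × 0.0021 = 0.03447 m/d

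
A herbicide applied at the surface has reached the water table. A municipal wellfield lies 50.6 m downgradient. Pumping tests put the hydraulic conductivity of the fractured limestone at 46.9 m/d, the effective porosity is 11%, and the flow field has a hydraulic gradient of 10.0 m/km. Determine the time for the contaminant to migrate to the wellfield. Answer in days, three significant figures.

11.9 days

Specific discharge q = 46.9 × 0.010 = 0.4690 m/d
Seepage velocity v = q / n = 0.4690 / 0.11 = 4.264 m/d
t = L / v = 50.6 / 4.264 = 11.87 d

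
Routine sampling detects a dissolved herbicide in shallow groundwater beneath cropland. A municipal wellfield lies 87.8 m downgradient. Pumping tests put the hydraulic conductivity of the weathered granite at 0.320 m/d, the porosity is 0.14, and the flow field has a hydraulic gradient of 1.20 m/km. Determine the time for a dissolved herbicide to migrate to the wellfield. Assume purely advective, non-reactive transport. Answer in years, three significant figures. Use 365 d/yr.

q = Ki = 0.320 × 0.0012 = 3.840e-4 m/d
v = Ki/n = 0.320·0.0012/0.14 = 0.002743 m/d
t = L / v = 87.8 / 0.002743 = 32010 d
   = 32010 / 365 = 87.7 yr

87.7 years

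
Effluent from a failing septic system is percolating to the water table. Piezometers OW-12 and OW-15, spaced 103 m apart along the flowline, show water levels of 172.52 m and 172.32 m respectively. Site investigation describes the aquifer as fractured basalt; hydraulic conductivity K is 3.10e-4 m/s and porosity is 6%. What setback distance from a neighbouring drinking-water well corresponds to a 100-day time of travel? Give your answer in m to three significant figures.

Hydraulic gradient i = (172.52 − 172.32) / 103 = 0.20 / 103 = 0.001942
K = 3.10e-4 m/s × 86400 s/d = 26.78 m/d
q = Ki = 26.78 × 0.001942 = 0.05201 m/d
Average linear velocity = 0.05201 / 0.06 = 0.8668 m/d
L = v × T = 0.8668 × 100 = 86.68 m

86.7 m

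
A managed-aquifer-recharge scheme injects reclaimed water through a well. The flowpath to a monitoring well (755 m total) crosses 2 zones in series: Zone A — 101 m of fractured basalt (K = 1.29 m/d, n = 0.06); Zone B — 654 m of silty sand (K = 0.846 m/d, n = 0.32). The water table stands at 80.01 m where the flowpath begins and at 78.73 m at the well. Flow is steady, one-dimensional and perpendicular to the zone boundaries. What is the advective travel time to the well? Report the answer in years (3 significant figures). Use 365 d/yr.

392 years

Total head drop ΔH = 80.01 − 78.73 = 1.28 m
Steady 1-D flow in series ⇒ the Darcy flux q is identical in every zone and the zone head losses add (resistances L/K in series).
Σ(L/K) = 101/1.29 + 654/0.846 = 78.29 + 773.0 = 851.3 d
q = ΔH / Σ(L/K) = 1.28 / 851.3 = 0.001504 m/d (same in every zone)
Zone A: v = q/n = 0.001504/0.06 = 0.02506 m/d → t_A = 101/0.02506 = 4031 d
Zone B: v = q/n = 0.001504/0.32 = 0.004698 m/d → t_B = 654/0.004698 = 139200 d
Total t = 4031 + 139200 = 143200 d
   = 143200 / 365 = 392 yr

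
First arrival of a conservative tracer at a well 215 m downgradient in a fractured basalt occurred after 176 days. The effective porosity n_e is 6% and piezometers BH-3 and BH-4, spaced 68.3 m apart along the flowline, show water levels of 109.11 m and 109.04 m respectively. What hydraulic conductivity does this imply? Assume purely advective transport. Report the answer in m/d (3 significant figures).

Hydraulic gradient i = (109.11 − 109.04) / 68.3 = 0.07 / 68.3 = 0.001025
v = L / t = 215 / 176 = 1.222 m/d
K = v · n / i = 1.222 × 0.06 / 0.001025 = 71.5 m/d

71.5 m/d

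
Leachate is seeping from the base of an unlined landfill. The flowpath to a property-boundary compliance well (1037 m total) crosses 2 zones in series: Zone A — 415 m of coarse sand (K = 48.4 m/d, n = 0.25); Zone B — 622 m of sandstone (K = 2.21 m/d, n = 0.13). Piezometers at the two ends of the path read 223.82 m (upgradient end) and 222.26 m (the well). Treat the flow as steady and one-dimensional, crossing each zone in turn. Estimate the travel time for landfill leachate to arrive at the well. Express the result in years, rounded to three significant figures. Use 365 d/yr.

Total head drop ΔH = 223.82 − 222.26 = 1.56 m
Steady 1-D flow in series ⇒ the Darcy flux q is identical in every zone and the zone head losses add (resistances L/K in series).
Σ(L/K) = 415/48.4 + 622/2.21 = 8.574 + 281.4 = 290.0 d
q = ΔH / Σ(L/K) = 1.56 / 290.0 = 0.005379 m/d (same in every zone)
Zone A: v = q/n = 0.005379/0.25 = 0.02152 m/d → t_A = 415/0.02152 = 19290 d
Zone B: v = q/n = 0.005379/0.13 = 0.04138 m/d → t_B = 622/0.04138 = 15030 d
Total t = 19290 + 15030 = 34320 d
   = 34320 / 365 = 94.0 yr

94.0 years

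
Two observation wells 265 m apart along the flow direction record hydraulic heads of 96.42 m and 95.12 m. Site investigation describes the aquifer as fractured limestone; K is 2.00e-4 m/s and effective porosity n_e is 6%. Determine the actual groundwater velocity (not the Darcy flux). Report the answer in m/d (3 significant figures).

1.41 m/d

Hydraulic gradient i = (96.42 − 95.12) / 265 = 1.30 / 265 = 0.004906
K = 2.00e-4 m/s × 86400 s/d = 17.28 m/d
Darcy flux q = K·i = 17.28 × 0.004906 = 0.08477 m/d
v = Ki/n = 17.28·0.004906/0.06 = 1.413 m/d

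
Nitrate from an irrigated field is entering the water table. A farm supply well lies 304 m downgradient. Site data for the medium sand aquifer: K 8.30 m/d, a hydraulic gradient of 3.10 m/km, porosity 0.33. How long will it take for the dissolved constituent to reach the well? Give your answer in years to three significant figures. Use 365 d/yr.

Darcy flux q = K·i = 8.30 × 0.0031 = 0.02573 m/d
Average linear velocity = 0.02573 / 0.33 = 0.07797 m/d
t = L / v = 304 / 0.07797 = 3899 d
   = 3899 / 365 = 10.7 yr

10.7 years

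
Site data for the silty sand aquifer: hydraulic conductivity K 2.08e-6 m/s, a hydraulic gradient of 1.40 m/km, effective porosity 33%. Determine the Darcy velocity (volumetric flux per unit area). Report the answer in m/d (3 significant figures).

K = 2.08e-6 m/s × 86400 s/d = 0.1797 m/d
Darcy flux q = K·i = 0.1797 × 0.0014 = 2.516e-4 m/d

2.52e-4 m/d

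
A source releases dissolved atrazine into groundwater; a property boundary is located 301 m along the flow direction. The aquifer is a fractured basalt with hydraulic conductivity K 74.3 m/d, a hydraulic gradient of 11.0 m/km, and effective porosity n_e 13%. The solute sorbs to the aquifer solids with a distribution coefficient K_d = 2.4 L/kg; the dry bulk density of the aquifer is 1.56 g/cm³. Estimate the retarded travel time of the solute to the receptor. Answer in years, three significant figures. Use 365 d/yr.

3.91 years

Darcy flux q = K·i = 74.3 × 0.011 = 0.8173 m/d
v = Ki/n = 74.3·0.011/0.13 = 6.287 m/d
Retardation R = 1 + ρ_b·K_d/n = 1 + 1.56×2.4/0.13 = 29.80
Contaminant velocity v_c = v/R = 6.287/29.80 = 0.2110 m/d
t = L/v_c = 301/0.2110 = 1427 d
   = 1427/365 = 3.91 yr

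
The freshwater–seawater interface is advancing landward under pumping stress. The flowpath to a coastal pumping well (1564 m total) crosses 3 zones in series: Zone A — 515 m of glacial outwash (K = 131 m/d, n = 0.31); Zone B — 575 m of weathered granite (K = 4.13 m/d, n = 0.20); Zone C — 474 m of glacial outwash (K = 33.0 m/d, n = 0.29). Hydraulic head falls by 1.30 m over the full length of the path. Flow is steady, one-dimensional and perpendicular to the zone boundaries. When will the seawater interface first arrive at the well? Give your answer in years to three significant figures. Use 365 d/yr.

Steady 1-D flow in series ⇒ the Darcy flux q is identical in every zone and the zone head losses add (resistances L/K in series).
Σ(L/K) = 515/131 + 575/4.13 + 474/33.0 = 3.931 + 139.2 + 14.36 = 157.5 d
q = ΔH / Σ(L/K) = 1.30 / 157.5 = 0.008253 m/d (same in every zone)
Zone A: v = q/n = 0.008253/0.31 = 0.02662 m/d → t_A = 515/0.02662 = 19340 d
Zone B: v = q/n = 0.008253/0.20 = 0.04126 m/d → t_B = 575/0.04126 = 13930 d
Zone C: v = q/n = 0.008253/0.29 = 0.02846 m/d → t_C = 474/0.02846 = 16660 d
Total t = 19340 + 13930 + 16660 = 49940 d
   = 49940 / 365 = 137 yr

137 years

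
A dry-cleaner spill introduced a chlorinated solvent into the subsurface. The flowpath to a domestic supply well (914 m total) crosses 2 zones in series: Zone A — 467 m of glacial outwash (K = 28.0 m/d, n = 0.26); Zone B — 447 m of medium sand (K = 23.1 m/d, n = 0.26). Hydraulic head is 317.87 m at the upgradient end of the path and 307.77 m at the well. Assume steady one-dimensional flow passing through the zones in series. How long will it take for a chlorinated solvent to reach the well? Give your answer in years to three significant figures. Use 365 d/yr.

2.32 years

Total head drop ΔH = 317.87 − 307.77 = 10.10 m
Steady 1-D flow in series ⇒ the Darcy flux q is identical in every zone and the zone head losses add (resistances L/K in series).
Σ(L/K) = 467/28.0 + 447/23.1 = 16.68 + 19.35 = 36.03 d
q = ΔH / Σ(L/K) = 10.10 / 36.03 = 0.2803 m/d (same in every zone)
Zone A: v = q/n = 0.2803/0.26 = 1.078 m/d → t_A = 467/1.078 = 433.1 d
Zone B: v = q/n = 0.2803/0.26 = 1.078 m/d → t_B = 447/1.078 = 414.6 d
Total t = 433.1 + 414.6 = 847.7 d
   = 847.7 / 365 = 2.32 yr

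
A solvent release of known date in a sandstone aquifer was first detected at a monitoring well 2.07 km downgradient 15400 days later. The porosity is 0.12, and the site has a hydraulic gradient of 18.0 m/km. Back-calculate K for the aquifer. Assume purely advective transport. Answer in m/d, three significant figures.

L = 2.07 km = 2070 m
v = L / t = 2070 / 15400 = 0.1344 m/d
K = v · n / i = 0.1344 × 0.12 / 0.018 = 0.896 m/d

0.896 m/d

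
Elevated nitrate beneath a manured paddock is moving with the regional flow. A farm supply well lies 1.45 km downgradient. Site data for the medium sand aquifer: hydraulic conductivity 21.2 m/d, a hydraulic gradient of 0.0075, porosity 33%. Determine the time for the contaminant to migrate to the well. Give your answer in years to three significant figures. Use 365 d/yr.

q = Ki = 21.2 × 0.0075 = 0.1590 m/d
Average linear velocity = 0.1590 / 0.33 = 0.4818 m/d
L = 1.45 km = 1450 m
t = L / v = 1450 / 0.4818 = 3009 d
   = 3009 / 365 = 8.25 yr

8.25 years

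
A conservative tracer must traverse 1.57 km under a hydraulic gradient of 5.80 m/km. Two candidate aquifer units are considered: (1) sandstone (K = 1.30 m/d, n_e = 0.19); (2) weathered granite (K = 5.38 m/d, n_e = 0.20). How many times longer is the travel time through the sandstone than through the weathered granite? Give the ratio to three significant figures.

Unit 1 (sandstone): v = 1.30×0.0058/0.19 = 0.03968 m/d, t = 1570/0.03968 = 39560 d
Unit 2 (weathered granite): v = 5.38×0.0058/0.20 = 0.1560 m/d, t = 1570/0.1560 = 10060 d
t(sandstone) / t(weathered granite) = 39560/10060 = 3.93

3.93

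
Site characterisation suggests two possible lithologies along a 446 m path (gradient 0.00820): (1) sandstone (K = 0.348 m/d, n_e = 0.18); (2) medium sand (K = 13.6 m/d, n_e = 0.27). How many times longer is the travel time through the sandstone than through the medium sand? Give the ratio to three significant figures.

26.1

Unit 1 (sandstone): v = 0.348×0.0082/0.18 = 0.01585 m/d, t = 446/0.01585 = 28130 d
Unit 2 (medium sand): v = 13.6×0.0082/0.27 = 0.4130 m/d, t = 446/0.4130 = 1080 d
t(sandstone) / t(medium sand) = 28130/1080 = 26.1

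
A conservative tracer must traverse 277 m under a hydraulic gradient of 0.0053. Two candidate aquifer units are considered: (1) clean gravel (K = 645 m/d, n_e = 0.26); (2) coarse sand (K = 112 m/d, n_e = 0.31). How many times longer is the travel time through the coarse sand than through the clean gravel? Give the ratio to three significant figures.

6.87

Unit 1 (clean gravel): v = 645×0.0053/0.26 = 13.15 m/d, t = 277/13.15 = 21.07 d
Unit 2 (coarse sand): v = 112×0.0053/0.31 = 1.915 m/d, t = 277/1.915 = 144.7 d
t(coarse sand) / t(clean gravel) = 144.7/21.07 = 6.87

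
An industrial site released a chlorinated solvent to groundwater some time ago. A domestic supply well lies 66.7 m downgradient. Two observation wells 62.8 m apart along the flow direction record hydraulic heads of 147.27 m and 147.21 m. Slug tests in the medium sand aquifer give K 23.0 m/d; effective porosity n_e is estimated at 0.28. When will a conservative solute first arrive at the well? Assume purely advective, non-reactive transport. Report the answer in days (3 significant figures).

Hydraulic gradient i = (147.27 − 147.21) / 62.8 = 0.06 / 62.8 = 9.554e-4
q = Ki = 23.0 × 9.554e-4 = 0.02197 m/d
v = Ki/n = 23.0·9.554e-4/0.28 = 0.07848 m/d
t = L / v = 66.7 / 0.07848 = 849.9 d

850 days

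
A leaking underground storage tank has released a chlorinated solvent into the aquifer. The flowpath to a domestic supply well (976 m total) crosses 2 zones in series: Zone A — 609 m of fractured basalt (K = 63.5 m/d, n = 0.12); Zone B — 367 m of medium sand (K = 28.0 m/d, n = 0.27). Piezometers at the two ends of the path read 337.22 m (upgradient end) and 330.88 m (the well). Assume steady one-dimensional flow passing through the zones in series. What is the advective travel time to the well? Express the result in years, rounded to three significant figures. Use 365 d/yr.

1.69 years

Total head drop ΔH = 337.22 − 330.88 = 6.34 m
Steady 1-D flow in series ⇒ the Darcy flux q is identical in every zone and the zone head losses add (resistances L/K in series).
Σ(L/K) = 609/63.5 + 367/28.0 = 9.591 + 13.11 = 22.70 d
q = ΔH / Σ(L/K) = 6.34 / 22.70 = 0.2793 m/d (same in every zone)
Zone A: v = q/n = 0.2793/0.12 = 2.328 m/d → t_A = 609/2.328 = 261.6 d
Zone B: v = q/n = 0.2793/0.27 = 1.035 m/d → t_B = 367/1.035 = 354.7 d
Total t = 261.6 + 354.7 = 616.4 d
   = 616.4 / 365 = 1.69 yr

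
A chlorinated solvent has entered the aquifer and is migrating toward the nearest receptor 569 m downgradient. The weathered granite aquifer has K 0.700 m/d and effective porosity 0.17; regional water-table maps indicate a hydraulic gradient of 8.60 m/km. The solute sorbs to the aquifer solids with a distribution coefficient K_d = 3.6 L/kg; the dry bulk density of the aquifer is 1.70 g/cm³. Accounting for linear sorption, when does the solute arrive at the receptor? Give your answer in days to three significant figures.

Darcy flux q = K·i = 0.700 × 0.0086 = 0.006020 m/d
Seepage velocity v = q / n = 0.006020 / 0.17 = 0.03541 m/d
Retardation R = 1 + ρ_b·K_d/n = 1 + 1.70×3.6/0.17 = 37.00
Contaminant velocity v_c = v/R = 0.03541/37.00 = 9.571e-4 m/d
t = L/v_c = 569/9.571e-4 = 594500 d

595000 days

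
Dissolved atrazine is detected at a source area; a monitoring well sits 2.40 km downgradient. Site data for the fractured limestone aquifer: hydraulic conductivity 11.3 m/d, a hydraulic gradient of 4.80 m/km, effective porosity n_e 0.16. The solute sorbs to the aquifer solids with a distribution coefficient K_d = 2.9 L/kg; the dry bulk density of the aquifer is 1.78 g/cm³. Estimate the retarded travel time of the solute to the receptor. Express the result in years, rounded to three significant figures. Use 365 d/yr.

645 years

q = Ki = 11.3 × 0.0048 = 0.05424 m/d
Average linear velocity = 0.05424 / 0.16 = 0.3390 m/d
Retardation R = 1 + ρ_b·K_d/n = 1 + 1.78×2.9/0.16 = 33.26
Contaminant velocity v_c = v/R = 0.3390/33.26 = 0.01019 m/d
L = 2.40 km = 2400 m
t = L/v_c = 2400/0.01019 = 235500 d
   = 235500/365 = 645 yr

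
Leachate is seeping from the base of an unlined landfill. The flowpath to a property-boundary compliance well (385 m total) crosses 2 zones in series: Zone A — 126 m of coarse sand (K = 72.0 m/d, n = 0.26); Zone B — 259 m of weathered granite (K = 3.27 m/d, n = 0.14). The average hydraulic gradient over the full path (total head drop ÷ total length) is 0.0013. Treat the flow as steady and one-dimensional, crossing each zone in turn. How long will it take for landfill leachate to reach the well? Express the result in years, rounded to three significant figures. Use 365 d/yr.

For zones in series the flux q is common to all zones; the equivalent conductivity is the harmonic (thickness-weighted) mean, K_eq = L_total / Σ(L_j/K_j).
Σ(L/K) = 126/72.0 + 259/3.27 = 1.750 + 79.20 = 80.95 d
K_eq = L_total / Σ(L/K) = 385 / 80.95 = 4.756 m/d
q = K_eq · i = 4.756 × 0.0013 = 0.006182 m/d (same in every zone)
Zone A: v = q/n = 0.006182/0.26 = 0.02378 m/d → t_A = 126/0.02378 = 5299 d
Zone B: v = q/n = 0.006182/0.14 = 0.04416 m/d → t_B = 259/0.04416 = 5865 d
Total t = 5299 + 5865 = 11160 d
   = 11160 / 365 = 30.6 yr

30.6 years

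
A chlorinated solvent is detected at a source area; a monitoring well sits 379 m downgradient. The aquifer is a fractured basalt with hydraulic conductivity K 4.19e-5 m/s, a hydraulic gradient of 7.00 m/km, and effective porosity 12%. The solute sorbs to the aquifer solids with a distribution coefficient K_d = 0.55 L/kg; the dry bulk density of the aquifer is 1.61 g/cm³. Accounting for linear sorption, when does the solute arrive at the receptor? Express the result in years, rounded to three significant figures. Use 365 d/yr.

41.2 years

K = 4.19e-5 m/s × 86400 s/d = 3.620 m/d
Specific discharge q = 3.620 × 0.0070 = 0.02534 m/d
v_s = q/n_e = 0.02534/0.12 = 0.2112 m/d
Retardation R = 1 + ρ_b·K_d/n = 1 + 1.61×0.55/0.12 = 8.379
Contaminant velocity v_c = v/R = 0.2112/8.379 = 0.02520 m/d
t = L/v_c = 379/0.02520 = 15040 d
   = 15040/365 = 41.2 yr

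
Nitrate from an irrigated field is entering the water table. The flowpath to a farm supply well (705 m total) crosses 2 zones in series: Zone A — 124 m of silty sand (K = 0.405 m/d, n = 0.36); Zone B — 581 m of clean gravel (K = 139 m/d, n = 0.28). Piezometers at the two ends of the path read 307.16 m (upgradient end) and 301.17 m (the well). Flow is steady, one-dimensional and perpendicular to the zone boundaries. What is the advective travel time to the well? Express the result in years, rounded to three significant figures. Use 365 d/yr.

Total head drop ΔH = 307.16 − 301.17 = 5.99 m
Continuity: the same q passes through each zone, so ΔH = q·Σ(L_j/K_j) — the zones act as resistances in series.
Σ(L/K) = 124/0.405 + 581/139 = 306.2 + 4.180 = 310.4 d
q = ΔH / Σ(L/K) = 5.99 / 310.4 = 0.01930 m/d (same in every zone)
Zone A: v = q/n = 0.01930/0.36 = 0.05361 m/d → t_A = 124/0.05361 = 2313 d
Zone B: v = q/n = 0.01930/0.28 = 0.06893 m/d → t_B = 581/0.06893 = 8429 d
Total t = 2313 + 8429 = 10740 d
   = 10740 / 365 = 29.4 yr

29.4 years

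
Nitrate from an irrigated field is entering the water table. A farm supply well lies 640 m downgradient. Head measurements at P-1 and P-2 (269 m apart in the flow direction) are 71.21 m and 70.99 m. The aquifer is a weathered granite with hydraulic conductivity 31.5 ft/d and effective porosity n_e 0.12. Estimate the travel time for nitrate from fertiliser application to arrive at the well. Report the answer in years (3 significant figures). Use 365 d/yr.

Hydraulic gradient i = (71.21 − 70.99) / 269 = 0.22 / 269 = 8.178e-4
K = 31.5 ft/d × 0.3048 = 9.601 m/d
Specific discharge q = 9.601 × 8.178e-4 = 0.007852 m/d
Average linear velocity = 0.007852 / 0.12 = 0.06544 m/d
t = L / v = 640 / 0.06544 = 9781 d
   = 9781 / 365 = 26.8 yr

26.8 years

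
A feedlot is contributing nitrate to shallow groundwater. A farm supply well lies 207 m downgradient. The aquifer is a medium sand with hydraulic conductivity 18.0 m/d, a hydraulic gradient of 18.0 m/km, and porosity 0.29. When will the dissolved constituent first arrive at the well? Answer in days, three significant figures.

185 days

q = Ki = 18.0 × 0.018 = 0.3240 m/d
v = Ki/n = 18.0·0.018/0.29 = 1.117 m/d
t = L / v = 207 / 1.117 = 185.3 d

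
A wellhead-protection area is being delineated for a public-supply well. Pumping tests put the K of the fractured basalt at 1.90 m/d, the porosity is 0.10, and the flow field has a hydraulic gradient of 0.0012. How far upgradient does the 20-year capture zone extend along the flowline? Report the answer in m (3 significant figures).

166 m

Specific discharge q = 1.90 × 0.0012 = 0.002280 m/d
v_s = q/n_e = 0.002280/0.10 = 0.02280 m/d
T = 20 yr × 365 = 7300 d
L = v × T = 0.02280 × 7300 = 166.4 m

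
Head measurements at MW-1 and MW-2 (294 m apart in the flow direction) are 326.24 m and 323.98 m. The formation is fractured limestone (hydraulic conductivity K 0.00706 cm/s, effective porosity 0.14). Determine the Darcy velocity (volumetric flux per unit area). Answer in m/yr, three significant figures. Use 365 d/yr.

17.1 m/yr

Hydraulic gradient i = (326.24 − 323.98) / 294 = 2.26 / 294 = 0.007687
K = 0.00706 cm/s × 864 = 6.100 m/d
q = Ki = 6.100 × 0.007687 = 0.04689 m/d
   = 0.04689 × 365 = 17.1 m/yr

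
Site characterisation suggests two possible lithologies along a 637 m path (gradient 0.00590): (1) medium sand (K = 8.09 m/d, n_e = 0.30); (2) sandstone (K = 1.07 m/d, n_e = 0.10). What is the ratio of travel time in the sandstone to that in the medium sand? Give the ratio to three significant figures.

2.52

Unit 1 (medium sand): v = 8.09×0.0059/0.30 = 0.1591 m/d, t = 637/0.1591 = 4004 d
Unit 2 (sandstone): v = 1.07×0.0059/0.10 = 0.06313 m/d, t = 637/0.06313 = 10090 d
t(sandstone) / t(medium sand) = 10090/4004 = 2.52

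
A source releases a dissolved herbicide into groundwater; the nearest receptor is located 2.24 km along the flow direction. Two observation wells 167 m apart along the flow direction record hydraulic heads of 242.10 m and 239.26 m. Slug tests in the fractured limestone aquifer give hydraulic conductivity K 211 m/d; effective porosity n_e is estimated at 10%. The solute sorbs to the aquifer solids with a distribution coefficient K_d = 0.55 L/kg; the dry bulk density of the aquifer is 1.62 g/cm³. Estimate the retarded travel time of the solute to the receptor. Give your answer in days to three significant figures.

Hydraulic gradient i = (242.10 − 239.26) / 167 = 2.84 / 167 = 0.01701
Specific discharge q = 211 × 0.01701 = 3.588 m/d
Average linear velocity = 3.588 / 0.10 = 35.88 m/d
Retardation R = 1 + ρ_b·K_d/n = 1 + 1.62×0.55/0.10 = 9.910
Contaminant velocity v_c = v/R = 35.88/9.910 = 3.621 m/d
L = 2.24 km = 2240 m
t = L/v_c = 2240/3.621 = 618.6 d

619 days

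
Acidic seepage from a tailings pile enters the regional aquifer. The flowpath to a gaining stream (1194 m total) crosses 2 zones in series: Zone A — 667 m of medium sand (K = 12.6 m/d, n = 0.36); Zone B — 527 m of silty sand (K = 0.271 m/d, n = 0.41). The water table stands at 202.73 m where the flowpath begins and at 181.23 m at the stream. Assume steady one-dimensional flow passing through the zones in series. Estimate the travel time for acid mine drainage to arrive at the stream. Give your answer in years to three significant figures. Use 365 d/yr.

116 years

Total head drop ΔH = 202.73 − 181.23 = 21.50 m
Continuity: the same q passes through each zone, so ΔH = q·Σ(L_j/K_j) — the zones act as resistances in series.
Σ(L/K) = 667/12.6 + 527/0.271 = 52.94 + 1945 = 1998 d
q = ΔH / Σ(L/K) = 21.50 / 1998 = 0.01076 m/d (same in every zone)
Zone A: v = q/n = 0.01076/0.36 = 0.02990 m/d → t_A = 667/0.02990 = 22310 d
Zone B: v = q/n = 0.01076/0.41 = 0.02625 m/d → t_B = 527/0.02625 = 20080 d
Total t = 22310 + 20080 = 42390 d
   = 42390 / 365 = 116 yr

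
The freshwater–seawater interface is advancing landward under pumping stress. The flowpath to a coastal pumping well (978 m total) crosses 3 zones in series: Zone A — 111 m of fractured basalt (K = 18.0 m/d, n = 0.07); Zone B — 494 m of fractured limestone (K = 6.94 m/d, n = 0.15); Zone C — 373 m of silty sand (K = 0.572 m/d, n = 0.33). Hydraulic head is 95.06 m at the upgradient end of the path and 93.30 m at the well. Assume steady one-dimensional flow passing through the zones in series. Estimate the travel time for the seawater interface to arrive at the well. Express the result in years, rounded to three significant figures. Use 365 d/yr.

233 years

Total head drop ΔH = 95.06 − 93.30 = 1.76 m
Steady 1-D flow in series ⇒ the Darcy flux q is identical in every zone and the zone head losses add (resistances L/K in series).
Σ(L/K) = 111/18.0 + 494/6.94 + 373/0.572 = 6.167 + 71.18 + 652.1 = 729.4 d
q = ΔH / Σ(L/K) = 1.76 / 729.4 = 0.002413 m/d (same in every zone)
Zone A: v = q/n = 0.002413/0.07 = 0.03447 m/d → t_A = 111/0.03447 = 3220 d
Zone B: v = q/n = 0.002413/0.15 = 0.01609 m/d → t_B = 494/0.01609 = 30710 d
Zone C: v = q/n = 0.002413/0.33 = 0.007311 m/d → t_C = 373/0.007311 = 51020 d
Total t = 3220 + 30710 + 51020 = 84950 d
   = 84950 / 365 = 233 yr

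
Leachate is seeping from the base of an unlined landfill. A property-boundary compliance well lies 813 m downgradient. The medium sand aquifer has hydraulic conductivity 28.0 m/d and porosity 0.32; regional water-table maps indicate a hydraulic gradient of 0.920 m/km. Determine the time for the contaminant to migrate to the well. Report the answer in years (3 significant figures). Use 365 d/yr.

Darcy flux q = K·i = 28.0 × 9.2e-4 = 0.02576 m/d
Seepage velocity v = q / n = 0.02576 / 0.32 = 0.08050 m/d
t = L / v = 813 / 0.08050 = 10100 d
   = 10100 / 365 = 27.7 yr

27.7 years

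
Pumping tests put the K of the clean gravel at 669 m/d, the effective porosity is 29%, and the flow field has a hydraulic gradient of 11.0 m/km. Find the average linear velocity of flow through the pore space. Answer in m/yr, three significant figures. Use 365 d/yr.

q = Ki = 669 × 0.011 = 7.359 m/d
Seepage velocity v = q / n = 7.359 / 0.29 = 25.38 m/d
   = 25.38 × 365 = 9260 m/yr

9260 m/yr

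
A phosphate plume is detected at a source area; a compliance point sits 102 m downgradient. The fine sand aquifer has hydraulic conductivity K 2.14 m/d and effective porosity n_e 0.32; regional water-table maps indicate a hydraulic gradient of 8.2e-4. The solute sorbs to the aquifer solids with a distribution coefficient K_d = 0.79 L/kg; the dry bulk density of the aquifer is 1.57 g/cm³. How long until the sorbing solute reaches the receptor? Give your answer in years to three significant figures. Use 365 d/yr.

248 years

Darcy flux q = K·i = 2.14 × 8.2e-4 = 0.001755 m/d
Seepage velocity v = q / n = 0.001755 / 0.32 = 0.005484 m/d
Retardation R = 1 + ρ_b·K_d/n = 1 + 1.57×0.79/0.32 = 4.876
Contaminant velocity v_c = v/R = 0.005484/4.876 = 0.001125 m/d
t = L/v_c = 102/0.001125 = 90690 d
   = 90690/365 = 248 yr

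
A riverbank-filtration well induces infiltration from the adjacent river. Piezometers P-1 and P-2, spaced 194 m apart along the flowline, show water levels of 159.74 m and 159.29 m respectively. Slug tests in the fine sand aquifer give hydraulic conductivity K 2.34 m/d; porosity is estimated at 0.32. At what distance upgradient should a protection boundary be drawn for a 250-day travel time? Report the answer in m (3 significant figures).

Hydraulic gradient i = (159.74 − 159.29) / 194 = 0.45 / 194 = 0.002320
Specific discharge q = 2.34 × 0.002320 = 0.005428 m/d
Seepage velocity v = q / n = 0.005428 / 0.32 = 0.01696 m/d
L = v × T = 0.01696 × 250 = 4.240 m

4.24 m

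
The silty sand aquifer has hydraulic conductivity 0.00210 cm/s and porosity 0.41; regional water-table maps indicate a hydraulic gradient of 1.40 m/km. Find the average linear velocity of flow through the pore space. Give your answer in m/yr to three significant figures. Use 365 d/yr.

K = 0.00210 cm/s × 864 = 1.814 m/d
Darcy flux q = K·i = 1.814 × 0.0014 = 0.002540 m/d
Average linear velocity = 0.002540 / 0.41 = 0.006196 m/d
   = 0.006196 × 365 = 2.26 m/yr

2.26 m/yr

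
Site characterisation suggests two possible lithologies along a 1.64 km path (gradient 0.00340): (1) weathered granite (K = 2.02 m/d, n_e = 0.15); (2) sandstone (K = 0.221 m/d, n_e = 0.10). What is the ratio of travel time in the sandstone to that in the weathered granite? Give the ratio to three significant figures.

6.09

Unit 1 (weathered granite): v = 2.02×0.0034/0.15 = 0.04579 m/d, t = 1640/0.04579 = 35820 d
Unit 2 (sandstone): v = 0.221×0.0034/0.10 = 0.007514 m/d, t = 1640/0.007514 = 218300 d
t(sandstone) / t(weathered granite) = 218300/35820 = 6.09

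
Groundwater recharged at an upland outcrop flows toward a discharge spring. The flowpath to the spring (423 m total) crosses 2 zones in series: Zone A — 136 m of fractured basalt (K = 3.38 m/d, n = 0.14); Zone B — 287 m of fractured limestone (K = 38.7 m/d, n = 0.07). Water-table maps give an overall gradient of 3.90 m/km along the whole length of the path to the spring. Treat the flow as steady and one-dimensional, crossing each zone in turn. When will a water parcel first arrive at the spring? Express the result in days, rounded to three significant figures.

Steady 1-D flow in series ⇒ the Darcy flux q is identical in every zone and the zone head losses add (resistances L/K in series).
Σ(L/K) = 136/3.38 + 287/38.7 = 40.24 + 7.416 = 47.65 d
K_eq = L_total / Σ(L/K) = 423 / 47.65 = 8.877 m/d
q = K_eq · i = 8.877 × 0.0039 = 0.03462 m/d (same in every zone)
Zone A: v = q/n = 0.03462/0.14 = 0.2473 m/d → t_A = 136/0.2473 = 550.0 d
Zone B: v = q/n = 0.03462/0.07 = 0.4946 m/d → t_B = 287/0.4946 = 580.3 d
Total t = 550.0 + 580.3 = 1130 d

1130 days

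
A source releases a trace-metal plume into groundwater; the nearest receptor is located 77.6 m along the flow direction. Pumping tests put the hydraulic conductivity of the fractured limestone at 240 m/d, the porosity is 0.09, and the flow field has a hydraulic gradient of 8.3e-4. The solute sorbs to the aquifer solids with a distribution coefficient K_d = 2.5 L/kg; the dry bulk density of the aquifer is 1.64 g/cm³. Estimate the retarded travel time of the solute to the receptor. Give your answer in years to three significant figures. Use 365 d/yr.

q = Ki = 240 × 8.3e-4 = 0.1992 m/d
Seepage velocity v = q / n = 0.1992 / 0.09 = 2.213 m/d
Retardation R = 1 + ρ_b·K_d/n = 1 + 1.64×2.5/0.09 = 46.56
Contaminant velocity v_c = v/R = 2.213/46.56 = 0.04754 m/d
t = L/v_c = 77.6/0.04754 = 1632 d
   = 1632/365 = 4.47 yr

4.47 years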